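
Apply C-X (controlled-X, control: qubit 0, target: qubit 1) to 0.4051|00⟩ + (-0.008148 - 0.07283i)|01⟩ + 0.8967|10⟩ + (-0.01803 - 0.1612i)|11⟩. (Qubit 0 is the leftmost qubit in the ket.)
0.4051|00⟩ + (-0.008148 - 0.07283i)|01⟩ + (-0.01803 - 0.1612i)|10⟩ + 0.8967|11⟩

C-X leaves the control-|0⟩ kets |00⟩, |01⟩ unchanged and applies X to qubit 1 on the control-|1⟩ pair (|10⟩, |11⟩).
X = [[0, 1], [1, 0]].
With a = amp(|10⟩) = 0.8967 and b = amp(|11⟩) = (-0.01803 - 0.1612i):
new amp(|10⟩) = (1)·b = (-0.01803 - 0.1612i)
new amp(|11⟩) = (1)·a = 0.8967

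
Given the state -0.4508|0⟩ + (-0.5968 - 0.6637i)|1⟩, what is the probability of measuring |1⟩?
0.7967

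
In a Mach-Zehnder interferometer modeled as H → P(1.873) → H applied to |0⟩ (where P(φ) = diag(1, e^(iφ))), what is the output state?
(0.3512 + 0.4773i)|0⟩ + (0.6488 - 0.4773i)|1⟩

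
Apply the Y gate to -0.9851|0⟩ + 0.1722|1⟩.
-0.1722i|0⟩ - 0.9851i|1⟩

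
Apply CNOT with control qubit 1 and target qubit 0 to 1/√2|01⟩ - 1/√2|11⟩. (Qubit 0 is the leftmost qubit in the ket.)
-1/√2|01⟩ + 1/√2|11⟩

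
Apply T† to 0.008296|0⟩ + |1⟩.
0.008296|0⟩ + (1/√2 - (1/√2)i)|1⟩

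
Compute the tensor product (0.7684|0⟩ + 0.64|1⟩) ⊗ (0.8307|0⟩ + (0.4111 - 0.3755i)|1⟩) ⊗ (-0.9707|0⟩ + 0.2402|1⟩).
-0.6196|000⟩ + 0.1533|001⟩ + (-0.3066 + 0.2801i)|010⟩ + (0.07588 - 0.06931i)|011⟩ - 0.5161|100⟩ + 0.1277|101⟩ + (-0.2554 + 0.2333i)|110⟩ + (0.0632 - 0.05772i)|111⟩

amp(|b₁b₂…⟩) = product of the factor amplitudes for bits b₁, b₂, …; only kets whose every factor amplitude is nonzero survive.
|000⟩: (0.7684)(0.8307)(-0.9707) = -0.6196
|001⟩: (0.7684)(0.8307)(0.2402) = 0.1533
|010⟩: (0.7684)(0.4111 - 0.3755i)(-0.9707) = (-0.3066 + 0.2801i)
|011⟩: (0.7684)(0.4111 - 0.3755i)(0.2402) = (0.07588 - 0.06931i)
|100⟩: (0.64)(0.8307)(-0.9707) = -0.5161
|101⟩: (0.64)(0.8307)(0.2402) = 0.1277
|110⟩: (0.64)(0.4111 - 0.3755i)(-0.9707) = (-0.2554 + 0.2333i)
|111⟩: (0.64)(0.4111 - 0.3755i)(0.2402) = (0.0632 - 0.05772i)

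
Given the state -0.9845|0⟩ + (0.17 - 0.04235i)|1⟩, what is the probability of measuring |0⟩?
0.9692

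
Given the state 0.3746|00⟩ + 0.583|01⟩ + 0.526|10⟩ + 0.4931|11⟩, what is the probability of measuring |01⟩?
0.3399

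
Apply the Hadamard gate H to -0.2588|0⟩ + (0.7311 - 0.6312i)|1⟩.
(0.334 - 0.4463i)|0⟩ + (-0.7 + 0.4463i)|1⟩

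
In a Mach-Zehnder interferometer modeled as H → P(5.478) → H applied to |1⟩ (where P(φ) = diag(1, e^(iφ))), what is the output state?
(0.1535 + 0.3605i)|0⟩ + (0.8465 - 0.3605i)|1⟩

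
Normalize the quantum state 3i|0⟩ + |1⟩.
0.9487i|0⟩ + 0.3162|1⟩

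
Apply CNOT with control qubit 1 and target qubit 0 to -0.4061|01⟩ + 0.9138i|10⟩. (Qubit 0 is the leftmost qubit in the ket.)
0.9138i|10⟩ - 0.4061|11⟩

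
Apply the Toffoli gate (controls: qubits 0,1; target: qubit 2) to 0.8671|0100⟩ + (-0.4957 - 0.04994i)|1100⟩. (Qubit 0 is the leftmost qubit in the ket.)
0.8671|0100⟩ + (-0.4957 - 0.04994i)|1110⟩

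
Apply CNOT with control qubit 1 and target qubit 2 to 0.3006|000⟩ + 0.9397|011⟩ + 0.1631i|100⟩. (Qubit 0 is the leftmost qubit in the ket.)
0.3006|000⟩ + 0.9397|010⟩ + 0.1631i|100⟩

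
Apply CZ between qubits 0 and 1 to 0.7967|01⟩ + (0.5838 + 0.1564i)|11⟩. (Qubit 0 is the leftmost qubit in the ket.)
0.7967|01⟩ + (-0.5838 - 0.1564i)|11⟩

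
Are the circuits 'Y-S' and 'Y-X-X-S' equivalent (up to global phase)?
Yes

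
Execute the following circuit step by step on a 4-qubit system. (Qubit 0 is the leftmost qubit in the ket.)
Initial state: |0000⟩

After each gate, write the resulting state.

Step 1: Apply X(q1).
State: |0100⟩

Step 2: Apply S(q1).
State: i|0100⟩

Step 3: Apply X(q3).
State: i|0101⟩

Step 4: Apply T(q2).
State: i|0101⟩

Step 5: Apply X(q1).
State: i|0001⟩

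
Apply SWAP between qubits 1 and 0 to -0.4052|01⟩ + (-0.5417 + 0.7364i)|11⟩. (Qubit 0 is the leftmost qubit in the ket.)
-0.4052|10⟩ + (-0.5417 + 0.7364i)|11⟩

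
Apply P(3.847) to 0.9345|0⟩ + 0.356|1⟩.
0.9345|0⟩ + (-0.271 - 0.2308i)|1⟩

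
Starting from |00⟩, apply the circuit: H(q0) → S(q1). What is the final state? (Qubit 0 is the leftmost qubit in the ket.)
1/√2|00⟩ + 1/√2|10⟩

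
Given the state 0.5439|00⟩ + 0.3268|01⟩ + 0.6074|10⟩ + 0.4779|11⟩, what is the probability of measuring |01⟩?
0.1068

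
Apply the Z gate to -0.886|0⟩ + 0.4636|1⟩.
-0.886|0⟩ - 0.4636|1⟩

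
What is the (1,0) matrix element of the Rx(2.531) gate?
-0.9538i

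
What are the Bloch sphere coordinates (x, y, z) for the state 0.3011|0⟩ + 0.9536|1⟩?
(0.5743, 0, -0.8187)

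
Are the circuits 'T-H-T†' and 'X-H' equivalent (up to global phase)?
No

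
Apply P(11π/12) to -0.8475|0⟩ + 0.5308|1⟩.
-0.8475|0⟩ + (-0.5127 + 0.1374i)|1⟩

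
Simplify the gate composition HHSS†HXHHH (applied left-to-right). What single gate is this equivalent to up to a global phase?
Z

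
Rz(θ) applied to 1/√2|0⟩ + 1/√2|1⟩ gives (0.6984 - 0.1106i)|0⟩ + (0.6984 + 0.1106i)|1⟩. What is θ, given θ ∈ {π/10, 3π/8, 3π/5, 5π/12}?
π/10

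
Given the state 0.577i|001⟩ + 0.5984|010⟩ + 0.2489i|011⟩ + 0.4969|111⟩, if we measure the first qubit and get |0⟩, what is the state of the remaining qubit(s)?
0.665i|01⟩ + 0.6896|10⟩ + 0.2868i|11⟩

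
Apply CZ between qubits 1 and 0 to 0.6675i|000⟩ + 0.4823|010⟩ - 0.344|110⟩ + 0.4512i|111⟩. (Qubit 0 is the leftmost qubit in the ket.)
0.6675i|000⟩ + 0.4823|010⟩ + 0.344|110⟩ - 0.4512i|111⟩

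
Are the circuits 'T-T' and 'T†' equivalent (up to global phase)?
No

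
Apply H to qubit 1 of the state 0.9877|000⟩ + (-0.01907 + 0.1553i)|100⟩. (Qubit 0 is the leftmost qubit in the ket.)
0.6984|000⟩ + 0.6984|010⟩ + (-0.01348 + 0.1098i)|100⟩ + (-0.01348 + 0.1098i)|110⟩

H on qubit 1 mixes each pair of kets that differ only in qubit 1: amplitudes (a, b) of (|…0…⟩, |…1…⟩) become ((a + b)/√2, (a − b)/√2). Kets absent from the input have amplitude 0.
(|000⟩, |010⟩): (a, b) = (0.9877, 0) → (0.6984, 0.6984)
(|100⟩, |110⟩): (a, b) = ((-0.01907 + 0.1553i), 0) → ((-0.01348 + 0.1098i), (-0.01348 + 0.1098i))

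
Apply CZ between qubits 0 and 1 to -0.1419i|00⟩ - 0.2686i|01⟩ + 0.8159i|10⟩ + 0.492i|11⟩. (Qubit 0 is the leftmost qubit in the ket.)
-0.1419i|00⟩ - 0.2686i|01⟩ + 0.8159i|10⟩ - 0.492i|11⟩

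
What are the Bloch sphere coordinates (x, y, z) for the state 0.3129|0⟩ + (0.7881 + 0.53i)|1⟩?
(0.4932, 0.3317, -0.8041)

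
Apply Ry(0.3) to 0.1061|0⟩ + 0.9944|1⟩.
-0.04369|0⟩ + 0.9991|1⟩

Ry(0.3) = [[cos(θ/2), −sin(θ/2)], [sin(θ/2), cos(θ/2)]]; θ = 0.3, cos(θ/2) ≈ 0.988771, sin(θ/2) ≈ 0.149438.
With a = amp(|0⟩) = 0.1061 and b = amp(|1⟩) = 0.9944:
new amp(|0⟩) = (0.988771)·a + (-0.149438)·b = -0.04369
new amp(|1⟩) = (0.149438)·a + (0.988771)·b = 0.9991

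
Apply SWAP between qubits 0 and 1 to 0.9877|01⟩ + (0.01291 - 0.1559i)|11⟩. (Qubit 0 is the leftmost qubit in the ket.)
0.9877|10⟩ + (0.01291 - 0.1559i)|11⟩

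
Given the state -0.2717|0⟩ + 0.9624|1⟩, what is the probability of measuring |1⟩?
0.9262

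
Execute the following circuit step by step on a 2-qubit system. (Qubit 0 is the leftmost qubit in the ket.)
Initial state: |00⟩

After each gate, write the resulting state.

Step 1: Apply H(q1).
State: 1/√2|00⟩ + 1/√2|01⟩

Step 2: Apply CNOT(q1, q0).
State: 1/√2|00⟩ + 1/√2|11⟩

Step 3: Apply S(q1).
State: 1/√2|00⟩ + (1/√2)i|11⟩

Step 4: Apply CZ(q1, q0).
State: 1/√2|00⟩ - (1/√2)i|11⟩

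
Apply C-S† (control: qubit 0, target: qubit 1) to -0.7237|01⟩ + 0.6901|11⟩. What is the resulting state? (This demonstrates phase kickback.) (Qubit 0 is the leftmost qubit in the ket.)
-0.7237|01⟩ - 0.6901i|11⟩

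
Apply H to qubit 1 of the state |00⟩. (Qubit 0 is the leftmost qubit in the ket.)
1/√2|00⟩ + 1/√2|01⟩

H on qubit 1 mixes each pair of kets that differ only in qubit 1: amplitudes (a, b) of (|…0…⟩, |…1…⟩) become ((a + b)/√2, (a − b)/√2). Kets absent from the input have amplitude 0.
(|00⟩, |01⟩): (a, b) = (1, 0) → (1/√2, 1/√2)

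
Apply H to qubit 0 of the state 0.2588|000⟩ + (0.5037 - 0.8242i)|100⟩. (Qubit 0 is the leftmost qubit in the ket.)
(0.5392 - 0.5828i)|000⟩ + (-0.1732 + 0.5828i)|100⟩

H on qubit 0 mixes each pair of kets that differ only in qubit 0: amplitudes (a, b) of (|…0…⟩, |…1…⟩) become ((a + b)/√2, (a − b)/√2). Kets absent from the input have amplitude 0.
(|000⟩, |100⟩): (a, b) = (0.2588, (0.5037 - 0.8242i)) → ((0.5392 - 0.5828i), (-0.1732 + 0.5828i))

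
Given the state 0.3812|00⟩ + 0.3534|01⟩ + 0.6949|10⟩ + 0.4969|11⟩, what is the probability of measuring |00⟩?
0.1453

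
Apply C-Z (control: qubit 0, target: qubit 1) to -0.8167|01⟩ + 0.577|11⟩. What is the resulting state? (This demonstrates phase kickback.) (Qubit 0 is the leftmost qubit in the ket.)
-0.8167|01⟩ - 0.577|11⟩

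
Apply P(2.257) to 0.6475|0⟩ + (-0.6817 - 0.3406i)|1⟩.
0.6475|0⟩ + (0.6954 - 0.3116i)|1⟩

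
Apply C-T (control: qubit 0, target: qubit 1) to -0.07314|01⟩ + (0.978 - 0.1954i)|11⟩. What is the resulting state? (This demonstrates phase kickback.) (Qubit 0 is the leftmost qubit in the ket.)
-0.07314|01⟩ + (0.8297 + 0.5534i)|11⟩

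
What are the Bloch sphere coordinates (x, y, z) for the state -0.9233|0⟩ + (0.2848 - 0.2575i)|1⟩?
(-0.5259, 0.4755, 0.7051)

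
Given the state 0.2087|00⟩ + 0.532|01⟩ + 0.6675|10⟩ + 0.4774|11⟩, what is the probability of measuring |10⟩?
0.4456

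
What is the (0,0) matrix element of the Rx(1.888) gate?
0.5866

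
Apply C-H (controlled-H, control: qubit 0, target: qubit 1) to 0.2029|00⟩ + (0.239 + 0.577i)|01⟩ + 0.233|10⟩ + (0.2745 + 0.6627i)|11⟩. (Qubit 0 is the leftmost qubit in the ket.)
0.2029|00⟩ + (0.239 + 0.577i)|01⟩ + (0.3589 + 0.4686i)|10⟩ + (-0.02934 - 0.4686i)|11⟩

C-H leaves the control-|0⟩ kets |00⟩, |01⟩ unchanged and applies H to qubit 1 on the control-|1⟩ pair (|10⟩, |11⟩).
H = [[1/√2, 1/√2], [1/√2, -1/√2]].
With a = amp(|10⟩) = 0.233 and b = amp(|11⟩) = (0.2745 + 0.6627i):
new amp(|10⟩) = (1/√2)·a + (1/√2)·b = (0.3589 + 0.4686i)
new amp(|11⟩) = (1/√2)·a + (-1/√2)·b = (-0.02934 - 0.4686i)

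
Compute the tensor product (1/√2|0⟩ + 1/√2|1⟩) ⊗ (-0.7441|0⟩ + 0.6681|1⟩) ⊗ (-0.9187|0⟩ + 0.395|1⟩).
0.4834|000⟩ - 0.2078|001⟩ - 0.434|010⟩ + 0.1866|011⟩ + 0.4834|100⟩ - 0.2078|101⟩ - 0.434|110⟩ + 0.1866|111⟩

amp(|b₁b₂…⟩) = product of the factor amplitudes for bits b₁, b₂, …; only kets whose every factor amplitude is nonzero survive.
|000⟩: (1/√2)(-0.7441)(-0.9187) = 0.4834
|001⟩: (1/√2)(-0.7441)(0.395) = -0.2078
|010⟩: (1/√2)(0.6681)(-0.9187) = -0.434
|011⟩: (1/√2)(0.6681)(0.395) = 0.1866
|100⟩: (1/√2)(-0.7441)(-0.9187) = 0.4834
|101⟩: (1/√2)(-0.7441)(0.395) = -0.2078
|110⟩: (1/√2)(0.6681)(-0.9187) = -0.434
|111⟩: (1/√2)(0.6681)(0.395) = 0.1866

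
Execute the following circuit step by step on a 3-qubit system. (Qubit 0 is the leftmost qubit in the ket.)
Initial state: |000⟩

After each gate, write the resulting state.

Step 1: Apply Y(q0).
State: i|100⟩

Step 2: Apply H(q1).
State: (1/√2)i|100⟩ + (1/√2)i|110⟩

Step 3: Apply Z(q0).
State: -(1/√2)i|100⟩ - (1/√2)i|110⟩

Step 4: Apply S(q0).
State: 1/√2|100⟩ + 1/√2|110⟩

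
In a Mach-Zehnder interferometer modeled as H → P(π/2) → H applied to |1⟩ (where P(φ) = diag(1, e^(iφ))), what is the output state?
(1/2 - (1/2)i)|0⟩ + (1/2 + (1/2)i)|1⟩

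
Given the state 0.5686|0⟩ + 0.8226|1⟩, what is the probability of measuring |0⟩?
0.3233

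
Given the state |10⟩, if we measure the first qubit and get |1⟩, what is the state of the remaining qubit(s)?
|0⟩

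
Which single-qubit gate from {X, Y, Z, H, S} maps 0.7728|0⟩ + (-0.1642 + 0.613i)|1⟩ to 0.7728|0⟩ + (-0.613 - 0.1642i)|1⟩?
S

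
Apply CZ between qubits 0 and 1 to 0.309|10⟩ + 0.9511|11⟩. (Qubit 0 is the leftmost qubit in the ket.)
0.309|10⟩ - 0.9511|11⟩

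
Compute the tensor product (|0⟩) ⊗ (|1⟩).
|01⟩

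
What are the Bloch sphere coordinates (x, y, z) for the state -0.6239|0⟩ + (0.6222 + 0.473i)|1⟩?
(-0.7764, -0.5902, -0.2216)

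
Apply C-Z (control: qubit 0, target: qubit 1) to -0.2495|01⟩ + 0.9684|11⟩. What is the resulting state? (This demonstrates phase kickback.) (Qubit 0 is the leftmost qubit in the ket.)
-0.2495|01⟩ - 0.9684|11⟩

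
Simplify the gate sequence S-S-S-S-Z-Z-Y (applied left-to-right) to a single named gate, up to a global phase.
Y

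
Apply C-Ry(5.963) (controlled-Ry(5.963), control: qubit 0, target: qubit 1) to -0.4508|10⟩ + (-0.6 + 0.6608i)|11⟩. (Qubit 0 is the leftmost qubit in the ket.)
(0.5407 - 0.1053i)|10⟩ + (0.5205 - 0.6524i)|11⟩

C-Ry(5.963) leaves the control-|0⟩ kets |00⟩, |01⟩ unchanged and applies Ry(5.963) to qubit 1 on the control-|1⟩ pair (|10⟩, |11⟩).
Ry(5.963) = [[cos(θ/2), −sin(θ/2)], [sin(θ/2), cos(θ/2)]]; θ = 5.963, cos(θ/2) ≈ -0.987213, sin(θ/2) ≈ 0.15941.
With a = amp(|10⟩) = -0.4508 and b = amp(|11⟩) = (-0.6 + 0.6608i):
new amp(|10⟩) = (-0.987213)·a + (-0.15941)·b = (0.5407 - 0.1053i)
new amp(|11⟩) = (0.15941)·a + (-0.987213)·b = (0.5205 - 0.6524i)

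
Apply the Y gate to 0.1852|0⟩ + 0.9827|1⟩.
-0.9827i|0⟩ + 0.1852i|1⟩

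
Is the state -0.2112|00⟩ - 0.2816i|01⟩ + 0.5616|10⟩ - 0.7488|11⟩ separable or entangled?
Entangled

Writing the state as a|00⟩ + b|01⟩ + c|10⟩ + d|11⟩, it is a product state iff ad − bc = 0.
Here (a, b, c, d) = (-0.2112, -0.2816i, 0.5616, -0.7488): ad − bc = (-0.2112)(-0.7488) − (-0.2816i)(0.5616) = (0.1581 + 0.1581i) ≠ 0, so the state is entangled.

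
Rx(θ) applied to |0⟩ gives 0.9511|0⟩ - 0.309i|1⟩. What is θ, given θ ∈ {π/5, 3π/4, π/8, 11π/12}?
π/5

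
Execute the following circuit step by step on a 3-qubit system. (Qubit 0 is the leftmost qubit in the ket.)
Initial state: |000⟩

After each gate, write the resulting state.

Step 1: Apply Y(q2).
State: i|001⟩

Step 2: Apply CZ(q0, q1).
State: i|001⟩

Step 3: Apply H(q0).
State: (1/√2)i|001⟩ + (1/√2)i|101⟩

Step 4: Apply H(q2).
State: (1/2)i|000⟩ - (1/2)i|001⟩ + (1/2)i|100⟩ - (1/2)i|101⟩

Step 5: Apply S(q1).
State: (1/2)i|000⟩ - (1/2)i|001⟩ + (1/2)i|100⟩ - (1/2)i|101⟩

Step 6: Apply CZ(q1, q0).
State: (1/2)i|000⟩ - (1/2)i|001⟩ + (1/2)i|100⟩ - (1/2)i|101⟩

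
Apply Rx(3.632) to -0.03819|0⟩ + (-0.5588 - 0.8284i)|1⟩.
(-0.7944 + 0.5421i)|0⟩ + (0.1357 + 0.2381i)|1⟩

Rx(3.632) = [[cos(θ/2), −i·sin(θ/2)], [−i·sin(θ/2), cos(θ/2)]]; θ = 3.632, cos(θ/2) ≈ -0.242754, sin(θ/2) ≈ 0.970088.
With a = amp(|0⟩) = -0.03819 and b = amp(|1⟩) = (-0.5588 - 0.8284i):
new amp(|0⟩) = (-0.242754)·a + (-0.970088i)·b = (-0.7944 + 0.5421i)
new amp(|1⟩) = (-0.970088i)·a + (-0.242754)·b = (0.1357 + 0.2381i)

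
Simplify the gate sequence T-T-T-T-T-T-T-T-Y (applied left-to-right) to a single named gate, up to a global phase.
Y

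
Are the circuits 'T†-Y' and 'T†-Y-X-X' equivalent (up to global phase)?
Yes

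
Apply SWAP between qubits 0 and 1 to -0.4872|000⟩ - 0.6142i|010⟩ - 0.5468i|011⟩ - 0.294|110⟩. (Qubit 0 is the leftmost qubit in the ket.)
-0.4872|000⟩ - 0.6142i|100⟩ - 0.5468i|101⟩ - 0.294|110⟩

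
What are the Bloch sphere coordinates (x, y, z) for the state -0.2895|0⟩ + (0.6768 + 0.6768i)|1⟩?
(-0.3919, -0.3919, -0.8323)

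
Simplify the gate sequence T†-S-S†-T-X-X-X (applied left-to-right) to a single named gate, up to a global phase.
X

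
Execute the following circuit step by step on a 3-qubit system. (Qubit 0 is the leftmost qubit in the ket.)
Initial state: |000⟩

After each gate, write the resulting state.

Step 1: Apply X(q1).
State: |010⟩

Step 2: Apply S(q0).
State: |010⟩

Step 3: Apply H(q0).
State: 1/√2|010⟩ + 1/√2|110⟩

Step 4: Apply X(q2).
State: 1/√2|011⟩ + 1/√2|111⟩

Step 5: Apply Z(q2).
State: -1/√2|011⟩ - 1/√2|111⟩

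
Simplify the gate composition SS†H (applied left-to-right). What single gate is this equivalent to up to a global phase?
H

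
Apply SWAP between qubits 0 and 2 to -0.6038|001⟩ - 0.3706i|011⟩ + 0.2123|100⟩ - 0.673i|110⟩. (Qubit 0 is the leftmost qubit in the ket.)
0.2123|001⟩ - 0.673i|011⟩ - 0.6038|100⟩ - 0.3706i|110⟩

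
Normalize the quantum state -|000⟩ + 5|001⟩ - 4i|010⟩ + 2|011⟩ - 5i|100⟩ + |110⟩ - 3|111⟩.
-0.1111|000⟩ + 0.5556|001⟩ - 0.4444i|010⟩ + 0.2222|011⟩ - 0.5556i|100⟩ + 0.1111|110⟩ - 0.3333|111⟩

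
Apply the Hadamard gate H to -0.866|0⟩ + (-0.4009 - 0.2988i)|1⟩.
(-0.8958 - 0.2113i)|0⟩ + (-0.3289 + 0.2113i)|1⟩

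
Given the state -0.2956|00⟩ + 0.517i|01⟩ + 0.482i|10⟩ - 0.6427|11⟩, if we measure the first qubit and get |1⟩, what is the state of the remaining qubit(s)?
0.6i|0⟩ - 0.8|1⟩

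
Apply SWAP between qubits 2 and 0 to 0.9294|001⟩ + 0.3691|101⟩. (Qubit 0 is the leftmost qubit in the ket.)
0.9294|100⟩ + 0.3691|101⟩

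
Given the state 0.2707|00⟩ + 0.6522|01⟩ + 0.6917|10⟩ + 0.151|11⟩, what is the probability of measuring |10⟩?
0.4784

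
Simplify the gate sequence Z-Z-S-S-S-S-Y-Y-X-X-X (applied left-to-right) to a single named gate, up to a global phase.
X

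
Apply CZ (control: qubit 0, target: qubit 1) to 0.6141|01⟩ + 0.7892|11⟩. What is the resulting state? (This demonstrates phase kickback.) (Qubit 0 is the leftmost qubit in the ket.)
0.6141|01⟩ - 0.7892|11⟩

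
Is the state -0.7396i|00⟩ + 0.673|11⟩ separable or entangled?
Entangled

Writing the state as a|00⟩ + b|01⟩ + c|10⟩ + d|11⟩, it is a product state iff ad − bc = 0.
Here (a, b, c, d) = (-0.7396i, 0, 0, 0.673): ad − bc = (-0.7396i)(0.673) − (0)(0) = -0.4978i ≠ 0, so the state is entangled.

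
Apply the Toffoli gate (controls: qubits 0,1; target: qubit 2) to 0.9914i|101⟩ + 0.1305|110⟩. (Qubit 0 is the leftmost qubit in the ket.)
0.9914i|101⟩ + 0.1305|111⟩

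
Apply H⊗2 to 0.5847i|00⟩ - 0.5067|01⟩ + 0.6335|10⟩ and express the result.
(0.0634 + 0.2924i)|00⟩ + (0.5701 + 0.2924i)|01⟩ + (-0.5701 + 0.2924i)|10⟩ + (-0.0634 + 0.2924i)|11⟩

H⊗2 gives amp(|y⟩) = (1/2) Σ_x (−1)^(x·y) amp(|x⟩), where x·y is the number of positions in which both x and y have a 1.
|00⟩: (0.5847i - 0.5067 + 0.6335)/2 = (0.0634 + 0.2924i)
|01⟩: (0.5847i + 0.5067 + 0.6335)/2 = (0.5701 + 0.2924i)
|10⟩: (0.5847i - 0.5067 - 0.6335)/2 = (-0.5701 + 0.2924i)
|11⟩: (0.5847i + 0.5067 - 0.6335)/2 = (-0.0634 + 0.2924i)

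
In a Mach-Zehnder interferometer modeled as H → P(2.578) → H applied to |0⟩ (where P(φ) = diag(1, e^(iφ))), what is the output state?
(0.07733 + 0.2671i)|0⟩ + (0.9227 - 0.2671i)|1⟩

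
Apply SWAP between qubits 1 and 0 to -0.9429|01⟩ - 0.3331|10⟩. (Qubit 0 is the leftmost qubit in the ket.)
-0.3331|01⟩ - 0.9429|10⟩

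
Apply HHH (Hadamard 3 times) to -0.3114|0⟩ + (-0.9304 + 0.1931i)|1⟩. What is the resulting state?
(-0.8781 + 0.1365i)|0⟩ + (0.4377 - 0.1365i)|1⟩

H² = I, so H^3 = H: a single Hadamard. With (a, b) = (-0.3114, (-0.9304 + 0.1931i)), H gives ((a + b)/√2, (a − b)/√2) = ((-0.8781 + 0.1365i), (0.4377 - 0.1365i)).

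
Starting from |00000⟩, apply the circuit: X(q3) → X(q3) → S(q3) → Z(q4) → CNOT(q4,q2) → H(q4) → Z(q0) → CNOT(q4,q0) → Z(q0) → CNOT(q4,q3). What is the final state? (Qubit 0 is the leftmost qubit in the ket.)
1/√2|00000⟩ - 1/√2|10011⟩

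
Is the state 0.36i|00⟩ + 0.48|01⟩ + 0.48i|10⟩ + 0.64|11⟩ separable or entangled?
Separable

Writing the state as a|00⟩ + b|01⟩ + c|10⟩ + d|11⟩, it is a product state iff ad − bc = 0.
Here (a, b, c, d) = (0.36i, 0.48, 0.48i, 0.64): ad − bc = (0.36i)(0.64) − (0.48)(0.48i) = 0, so the state is separable.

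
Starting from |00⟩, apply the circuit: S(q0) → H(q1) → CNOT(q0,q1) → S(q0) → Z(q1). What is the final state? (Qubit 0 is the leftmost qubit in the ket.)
1/√2|00⟩ - 1/√2|01⟩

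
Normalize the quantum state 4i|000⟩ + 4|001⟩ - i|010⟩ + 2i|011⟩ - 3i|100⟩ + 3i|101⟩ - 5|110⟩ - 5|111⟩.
0.3904i|000⟩ + 0.3904|001⟩ - 0.09759i|010⟩ + 0.1952i|011⟩ - 0.2928i|100⟩ + 0.2928i|101⟩ - 0.488|110⟩ - 0.488|111⟩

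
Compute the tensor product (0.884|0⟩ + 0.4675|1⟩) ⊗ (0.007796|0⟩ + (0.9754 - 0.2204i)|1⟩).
0.006892|00⟩ + (0.8623 - 0.1948i)|01⟩ + 0.003645|10⟩ + (0.456 - 0.103i)|11⟩

amp(|b₁b₂…⟩) = product of the factor amplitudes for bits b₁, b₂, …; only kets whose every factor amplitude is nonzero survive.
|00⟩: (0.884)(0.007796) = 0.006892
|01⟩: (0.884)(0.9754 - 0.2204i) = (0.8623 - 0.1948i)
|10⟩: (0.4675)(0.007796) = 0.003645
|11⟩: (0.4675)(0.9754 - 0.2204i) = (0.456 - 0.103i)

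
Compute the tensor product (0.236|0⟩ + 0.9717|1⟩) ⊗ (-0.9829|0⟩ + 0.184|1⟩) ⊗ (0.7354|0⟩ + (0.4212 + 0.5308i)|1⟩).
-0.1706|000⟩ + (-0.0977 - 0.1231i)|001⟩ + 0.03193|010⟩ + (0.01829 + 0.02305i)|011⟩ - 0.7024|100⟩ + (-0.4023 - 0.507i)|101⟩ + 0.1315|110⟩ + (0.07531 + 0.0949i)|111⟩

amp(|b₁b₂…⟩) = product of the factor amplitudes for bits b₁, b₂, …; only kets whose every factor amplitude is nonzero survive.
|000⟩: (0.236)(-0.9829)(0.7354) = -0.1706
|001⟩: (0.236)(-0.9829)(0.4212 + 0.5308i) = (-0.0977 - 0.1231i)
|010⟩: (0.236)(0.184)(0.7354) = 0.03193
|011⟩: (0.236)(0.184)(0.4212 + 0.5308i) = (0.01829 + 0.02305i)
|100⟩: (0.9717)(-0.9829)(0.7354) = -0.7024
|101⟩: (0.9717)(-0.9829)(0.4212 + 0.5308i) = (-0.4023 - 0.507i)
|110⟩: (0.9717)(0.184)(0.7354) = 0.1315
|111⟩: (0.9717)(0.184)(0.4212 + 0.5308i) = (0.07531 + 0.0949i)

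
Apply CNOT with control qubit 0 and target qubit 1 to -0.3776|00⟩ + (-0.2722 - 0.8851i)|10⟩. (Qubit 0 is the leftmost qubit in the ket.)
-0.3776|00⟩ + (-0.2722 - 0.8851i)|11⟩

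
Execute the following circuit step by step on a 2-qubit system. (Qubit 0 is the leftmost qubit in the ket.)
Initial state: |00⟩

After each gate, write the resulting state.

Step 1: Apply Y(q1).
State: i|01⟩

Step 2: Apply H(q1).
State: (1/√2)i|00⟩ - (1/√2)i|01⟩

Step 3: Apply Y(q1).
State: -1/√2|00⟩ - 1/√2|01⟩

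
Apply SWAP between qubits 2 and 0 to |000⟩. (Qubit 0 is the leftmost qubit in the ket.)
|000⟩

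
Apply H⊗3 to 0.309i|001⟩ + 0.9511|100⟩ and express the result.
(0.3363 + 0.1092i)|000⟩ + (0.3363 - 0.1092i)|001⟩ + (0.3363 + 0.1092i)|010⟩ + (0.3363 - 0.1092i)|011⟩ + (-0.3363 + 0.1092i)|100⟩ + (-0.3363 - 0.1092i)|101⟩ + (-0.3363 + 0.1092i)|110⟩ + (-0.3363 - 0.1092i)|111⟩

H⊗3 gives amp(|y⟩) = (1/2√2) Σ_x (−1)^(x·y) amp(|x⟩), where x·y is the number of positions in which both x and y have a 1.
|000⟩: (0.309i + 0.9511)/(2√2) = (0.3363 + 0.1092i)
|001⟩: (-0.309i + 0.9511)/(2√2) = (0.3363 - 0.1092i)
|010⟩: (0.309i + 0.9511)/(2√2) = (0.3363 + 0.1092i)
|011⟩: (-0.309i + 0.9511)/(2√2) = (0.3363 - 0.1092i)
|100⟩: (0.309i - 0.9511)/(2√2) = (-0.3363 + 0.1092i)
|101⟩: (-0.309i - 0.9511)/(2√2) = (-0.3363 - 0.1092i)
|110⟩: (0.309i - 0.9511)/(2√2) = (-0.3363 + 0.1092i)
|111⟩: (-0.309i - 0.9511)/(2√2) = (-0.3363 - 0.1092i)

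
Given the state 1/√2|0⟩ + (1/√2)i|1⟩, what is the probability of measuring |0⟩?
1/2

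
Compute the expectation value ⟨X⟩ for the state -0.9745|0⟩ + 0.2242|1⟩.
-0.437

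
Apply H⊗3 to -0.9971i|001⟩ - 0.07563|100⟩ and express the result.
(-0.02674 - 0.3525i)|000⟩ + (-0.02674 + 0.3525i)|001⟩ + (-0.02674 - 0.3525i)|010⟩ + (-0.02674 + 0.3525i)|011⟩ + (0.02674 - 0.3525i)|100⟩ + (0.02674 + 0.3525i)|101⟩ + (0.02674 - 0.3525i)|110⟩ + (0.02674 + 0.3525i)|111⟩

H⊗3 gives amp(|y⟩) = (1/2√2) Σ_x (−1)^(x·y) amp(|x⟩), where x·y is the number of positions in which both x and y have a 1.
|000⟩: (-0.9971i - 0.07563)/(2√2) = (-0.02674 - 0.3525i)
|001⟩: (0.9971i - 0.07563)/(2√2) = (-0.02674 + 0.3525i)
|010⟩: (-0.9971i - 0.07563)/(2√2) = (-0.02674 - 0.3525i)
|011⟩: (0.9971i - 0.07563)/(2√2) = (-0.02674 + 0.3525i)
|100⟩: (-0.9971i + 0.07563)/(2√2) = (0.02674 - 0.3525i)
|101⟩: (0.9971i + 0.07563)/(2√2) = (0.02674 + 0.3525i)
|110⟩: (-0.9971i + 0.07563)/(2√2) = (0.02674 - 0.3525i)
|111⟩: (0.9971i + 0.07563)/(2√2) = (0.02674 + 0.3525i)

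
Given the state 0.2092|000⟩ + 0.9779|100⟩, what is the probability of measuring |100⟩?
0.9563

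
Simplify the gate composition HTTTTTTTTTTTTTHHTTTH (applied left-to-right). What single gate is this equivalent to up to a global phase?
I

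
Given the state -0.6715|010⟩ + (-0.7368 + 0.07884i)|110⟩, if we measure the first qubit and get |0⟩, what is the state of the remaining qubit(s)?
-|10⟩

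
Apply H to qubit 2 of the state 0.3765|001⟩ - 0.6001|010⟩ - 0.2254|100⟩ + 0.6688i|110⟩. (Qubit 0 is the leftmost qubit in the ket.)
0.2662|000⟩ - 0.2662|001⟩ - 0.4243|010⟩ - 0.4243|011⟩ - 0.1594|100⟩ - 0.1594|101⟩ + 0.4729i|110⟩ + 0.4729i|111⟩

H on qubit 2 mixes each pair of kets that differ only in qubit 2: amplitudes (a, b) of (|…0…⟩, |…1…⟩) become ((a + b)/√2, (a − b)/√2). Kets absent from the input have amplitude 0.
(|000⟩, |001⟩): (a, b) = (0, 0.3765) → (0.2662, -0.2662)
(|010⟩, |011⟩): (a, b) = (-0.6001, 0) → (-0.4243, -0.4243)
(|100⟩, |101⟩): (a, b) = (-0.2254, 0) → (-0.1594, -0.1594)
(|110⟩, |111⟩): (a, b) = (0.6688i, 0) → (0.4729i, 0.4729i)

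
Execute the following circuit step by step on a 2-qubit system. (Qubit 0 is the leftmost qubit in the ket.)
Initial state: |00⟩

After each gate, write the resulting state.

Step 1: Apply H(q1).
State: 1/√2|00⟩ + 1/√2|01⟩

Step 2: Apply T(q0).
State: 1/√2|00⟩ + 1/√2|01⟩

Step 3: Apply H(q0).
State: 1/2|00⟩ + 1/2|01⟩ + 1/2|10⟩ + 1/2|11⟩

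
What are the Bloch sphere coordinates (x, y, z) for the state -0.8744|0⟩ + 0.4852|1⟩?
(-0.8485, 0, 0.5292)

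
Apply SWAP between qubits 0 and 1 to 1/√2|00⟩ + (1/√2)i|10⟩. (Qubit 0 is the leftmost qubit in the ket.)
1/√2|00⟩ + (1/√2)i|01⟩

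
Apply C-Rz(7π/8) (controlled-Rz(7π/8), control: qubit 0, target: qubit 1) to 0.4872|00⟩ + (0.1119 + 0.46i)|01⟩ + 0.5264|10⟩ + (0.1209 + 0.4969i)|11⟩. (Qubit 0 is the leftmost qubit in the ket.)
0.4872|00⟩ + (0.1119 + 0.46i)|01⟩ + (0.1027 - 0.5163i)|10⟩ + (-0.4638 + 0.2155i)|11⟩

C-Rz(7π/8) leaves the control-|0⟩ kets |00⟩, |01⟩ unchanged and applies Rz(7π/8) to qubit 1 on the control-|1⟩ pair (|10⟩, |11⟩).
Rz(7π/8) = [[e^(−iθ/2), 0], [0, e^(iθ/2)]] with e^(±iθ/2) = cos(θ/2) ± i·sin(θ/2); θ = 7π/8, cos(θ/2) ≈ 0.19509, sin(θ/2) ≈ 0.980785.
With a = amp(|10⟩) = 0.5264 and b = amp(|11⟩) = (0.1209 + 0.4969i):
new amp(|10⟩) = (0.19509 - 0.980785i)·a = (0.1027 - 0.5163i)
new amp(|11⟩) = (0.19509 + 0.980785i)·b = (-0.4638 + 0.2155i)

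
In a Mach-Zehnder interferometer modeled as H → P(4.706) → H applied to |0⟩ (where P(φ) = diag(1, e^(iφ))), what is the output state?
(0.4968 - 0.5i)|0⟩ + (0.5032 + 0.5i)|1⟩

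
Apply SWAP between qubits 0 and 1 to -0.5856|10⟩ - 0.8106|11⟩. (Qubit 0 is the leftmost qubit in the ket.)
-0.5856|01⟩ - 0.8106|11⟩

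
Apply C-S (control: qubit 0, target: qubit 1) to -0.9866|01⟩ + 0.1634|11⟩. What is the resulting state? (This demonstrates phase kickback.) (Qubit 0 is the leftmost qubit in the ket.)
-0.9866|01⟩ + 0.1634i|11⟩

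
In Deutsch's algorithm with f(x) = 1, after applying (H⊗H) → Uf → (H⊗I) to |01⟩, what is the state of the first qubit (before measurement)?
|0⟩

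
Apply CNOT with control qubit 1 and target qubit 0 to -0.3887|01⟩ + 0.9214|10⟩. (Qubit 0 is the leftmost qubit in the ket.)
0.9214|10⟩ - 0.3887|11⟩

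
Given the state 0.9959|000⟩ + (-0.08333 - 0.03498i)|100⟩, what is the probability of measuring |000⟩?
0.9918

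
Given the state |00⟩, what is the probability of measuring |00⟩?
1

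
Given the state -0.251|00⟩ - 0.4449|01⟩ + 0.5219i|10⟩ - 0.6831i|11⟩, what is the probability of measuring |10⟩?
0.2724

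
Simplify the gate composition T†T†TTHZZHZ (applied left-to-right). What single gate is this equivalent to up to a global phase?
Z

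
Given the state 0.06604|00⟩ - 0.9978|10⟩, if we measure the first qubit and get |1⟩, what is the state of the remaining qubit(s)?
-|0⟩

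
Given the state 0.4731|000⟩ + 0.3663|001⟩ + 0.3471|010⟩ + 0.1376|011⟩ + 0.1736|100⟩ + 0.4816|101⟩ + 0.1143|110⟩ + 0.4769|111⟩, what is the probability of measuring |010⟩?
0.1205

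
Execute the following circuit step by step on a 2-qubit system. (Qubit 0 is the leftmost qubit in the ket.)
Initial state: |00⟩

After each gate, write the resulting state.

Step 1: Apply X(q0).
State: |10⟩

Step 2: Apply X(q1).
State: |11⟩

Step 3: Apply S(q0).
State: i|11⟩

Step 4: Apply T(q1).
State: (-1/√2 + (1/√2)i)|11⟩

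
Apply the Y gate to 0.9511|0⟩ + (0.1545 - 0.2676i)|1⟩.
(-0.2676 - 0.1545i)|0⟩ + 0.9511i|1⟩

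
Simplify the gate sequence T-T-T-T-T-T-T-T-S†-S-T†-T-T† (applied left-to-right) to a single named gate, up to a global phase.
T†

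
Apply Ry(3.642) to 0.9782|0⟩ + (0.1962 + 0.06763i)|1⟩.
(-0.4323 - 0.06552i)|0⟩ + (0.8992 - 0.01675i)|1⟩

Ry(3.642) = [[cos(θ/2), −sin(θ/2)], [sin(θ/2), cos(θ/2)]]; θ = 3.642, cos(θ/2) ≈ -0.247601, sin(θ/2) ≈ 0.968862.
With a = amp(|0⟩) = 0.9782 and b = amp(|1⟩) = (0.1962 + 0.06763i):
new amp(|0⟩) = (-0.247601)·a + (-0.968862)·b = (-0.4323 - 0.06552i)
new amp(|1⟩) = (0.968862)·a + (-0.247601)·b = (0.8992 - 0.01675i)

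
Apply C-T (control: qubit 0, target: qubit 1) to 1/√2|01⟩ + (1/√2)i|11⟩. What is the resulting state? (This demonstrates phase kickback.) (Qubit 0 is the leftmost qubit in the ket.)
1/√2|01⟩ + (-1/2 + (1/2)i)|11⟩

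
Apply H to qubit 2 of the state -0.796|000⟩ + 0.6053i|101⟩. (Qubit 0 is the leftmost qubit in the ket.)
-0.5629|000⟩ - 0.5629|001⟩ + 0.428i|100⟩ - 0.428i|101⟩

H on qubit 2 mixes each pair of kets that differ only in qubit 2: amplitudes (a, b) of (|…0…⟩, |…1…⟩) become ((a + b)/√2, (a − b)/√2). Kets absent from the input have amplitude 0.
(|000⟩, |001⟩): (a, b) = (-0.796, 0) → (-0.5629, -0.5629)
(|100⟩, |101⟩): (a, b) = (0, 0.6053i) → (0.428i, -0.428i)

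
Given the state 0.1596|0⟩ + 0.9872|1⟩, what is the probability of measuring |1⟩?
0.9746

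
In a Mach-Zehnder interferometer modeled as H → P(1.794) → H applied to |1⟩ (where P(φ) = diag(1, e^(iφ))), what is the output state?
(0.6107 - 0.4876i)|0⟩ + (0.3893 + 0.4876i)|1⟩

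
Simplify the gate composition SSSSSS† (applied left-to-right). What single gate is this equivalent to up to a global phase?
I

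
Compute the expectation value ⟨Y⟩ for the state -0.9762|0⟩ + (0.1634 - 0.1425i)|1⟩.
0.2782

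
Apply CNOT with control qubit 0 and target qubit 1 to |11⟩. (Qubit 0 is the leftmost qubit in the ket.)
|10⟩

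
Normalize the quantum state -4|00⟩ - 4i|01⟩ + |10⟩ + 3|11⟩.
-0.6172|00⟩ - 0.6172i|01⟩ + 0.1543|10⟩ + 0.4629|11⟩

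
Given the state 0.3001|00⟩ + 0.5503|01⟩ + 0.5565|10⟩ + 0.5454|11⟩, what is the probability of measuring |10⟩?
0.3097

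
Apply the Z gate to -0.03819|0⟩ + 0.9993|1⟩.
-0.03819|0⟩ - 0.9993|1⟩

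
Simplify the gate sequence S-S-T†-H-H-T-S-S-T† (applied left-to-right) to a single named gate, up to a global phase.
T†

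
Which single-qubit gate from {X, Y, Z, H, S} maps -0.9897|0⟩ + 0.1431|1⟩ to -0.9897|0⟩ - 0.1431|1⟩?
Z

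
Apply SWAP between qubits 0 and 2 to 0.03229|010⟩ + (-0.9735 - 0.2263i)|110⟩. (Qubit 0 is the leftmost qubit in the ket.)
0.03229|010⟩ + (-0.9735 - 0.2263i)|011⟩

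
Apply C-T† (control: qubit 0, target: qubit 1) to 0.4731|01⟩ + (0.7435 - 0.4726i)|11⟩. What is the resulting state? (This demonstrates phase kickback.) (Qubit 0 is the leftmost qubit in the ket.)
0.4731|01⟩ + (0.1916 - 0.8599i)|11⟩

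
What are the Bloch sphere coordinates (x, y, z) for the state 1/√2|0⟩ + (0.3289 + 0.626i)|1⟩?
(0.4651, 0.8853, -0.00005121)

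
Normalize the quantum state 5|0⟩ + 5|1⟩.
1/√2|0⟩ + 1/√2|1⟩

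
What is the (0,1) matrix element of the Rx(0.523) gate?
-0.2585i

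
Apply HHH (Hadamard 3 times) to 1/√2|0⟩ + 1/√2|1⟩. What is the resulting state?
|0⟩

H² = I, so H^3 = H: a single Hadamard. With (a, b) = (1/√2, 1/√2), H gives ((a + b)/√2, (a − b)/√2) = (1, 0).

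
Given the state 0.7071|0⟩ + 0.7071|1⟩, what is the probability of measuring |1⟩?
0.5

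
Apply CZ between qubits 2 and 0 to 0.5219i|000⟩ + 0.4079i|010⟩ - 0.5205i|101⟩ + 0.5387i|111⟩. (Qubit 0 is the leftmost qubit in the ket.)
0.5219i|000⟩ + 0.4079i|010⟩ + 0.5205i|101⟩ - 0.5387i|111⟩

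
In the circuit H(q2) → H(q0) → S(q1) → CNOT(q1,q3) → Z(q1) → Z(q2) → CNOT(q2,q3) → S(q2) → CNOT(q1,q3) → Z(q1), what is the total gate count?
10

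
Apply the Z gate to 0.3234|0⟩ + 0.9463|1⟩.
0.3234|0⟩ - 0.9463|1⟩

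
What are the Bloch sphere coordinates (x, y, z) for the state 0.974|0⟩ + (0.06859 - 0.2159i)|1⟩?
(0.1336, -0.4206, 0.8974)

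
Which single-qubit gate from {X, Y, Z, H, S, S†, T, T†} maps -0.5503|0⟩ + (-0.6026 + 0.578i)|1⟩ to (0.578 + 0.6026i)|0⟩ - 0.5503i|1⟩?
Y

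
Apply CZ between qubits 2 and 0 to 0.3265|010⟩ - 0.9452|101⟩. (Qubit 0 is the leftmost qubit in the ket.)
0.3265|010⟩ + 0.9452|101⟩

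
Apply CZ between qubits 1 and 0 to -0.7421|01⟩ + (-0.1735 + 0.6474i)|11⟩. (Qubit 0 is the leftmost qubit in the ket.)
-0.7421|01⟩ + (0.1735 - 0.6474i)|11⟩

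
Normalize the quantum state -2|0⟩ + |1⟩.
-0.8944|0⟩ + 1/√5|1⟩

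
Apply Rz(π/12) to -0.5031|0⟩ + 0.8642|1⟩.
(-0.4988 + 0.06567i)|0⟩ + (0.8568 + 0.1128i)|1⟩

Rz(π/12) = [[e^(−iθ/2), 0], [0, e^(iθ/2)]] with e^(±iθ/2) = cos(θ/2) ± i·sin(θ/2); θ = π/12, cos(θ/2) ≈ 0.991445, sin(θ/2) ≈ 0.130526.
With a = amp(|0⟩) = -0.5031 and b = amp(|1⟩) = 0.8642:
new amp(|0⟩) = (0.991445 - 0.130526i)·a = (-0.4988 + 0.06567i)
new amp(|1⟩) = (0.991445 + 0.130526i)·b = (0.8568 + 0.1128i)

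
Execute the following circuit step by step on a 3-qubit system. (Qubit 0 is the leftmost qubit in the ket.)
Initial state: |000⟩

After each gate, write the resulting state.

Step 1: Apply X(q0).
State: |100⟩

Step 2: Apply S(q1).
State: |100⟩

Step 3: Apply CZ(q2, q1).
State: |100⟩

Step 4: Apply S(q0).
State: i|100⟩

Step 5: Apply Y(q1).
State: -|110⟩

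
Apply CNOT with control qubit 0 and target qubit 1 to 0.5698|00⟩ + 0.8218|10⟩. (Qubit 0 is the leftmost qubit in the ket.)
0.5698|00⟩ + 0.8218|11⟩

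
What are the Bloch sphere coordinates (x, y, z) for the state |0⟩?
(0, 0, 1)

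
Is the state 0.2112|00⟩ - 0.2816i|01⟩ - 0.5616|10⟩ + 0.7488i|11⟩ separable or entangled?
Separable

Writing the state as a|00⟩ + b|01⟩ + c|10⟩ + d|11⟩, it is a product state iff ad − bc = 0.
Here (a, b, c, d) = (0.2112, -0.2816i, -0.5616, 0.7488i): ad − bc = (0.2112)(0.7488i) − (-0.2816i)(-0.5616) = 0, so the state is separable.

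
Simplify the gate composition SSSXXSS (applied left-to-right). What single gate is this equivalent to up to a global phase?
S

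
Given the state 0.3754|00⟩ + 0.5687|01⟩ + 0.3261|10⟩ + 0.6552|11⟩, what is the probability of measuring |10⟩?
0.1063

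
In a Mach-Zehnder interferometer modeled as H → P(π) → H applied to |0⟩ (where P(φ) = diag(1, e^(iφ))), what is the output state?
|1⟩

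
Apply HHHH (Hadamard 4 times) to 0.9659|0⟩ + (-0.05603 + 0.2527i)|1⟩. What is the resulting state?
0.9659|0⟩ + (-0.05603 + 0.2527i)|1⟩

H² = I, so an even number of Hadamards cancels: H^4 = I and the state is unchanged.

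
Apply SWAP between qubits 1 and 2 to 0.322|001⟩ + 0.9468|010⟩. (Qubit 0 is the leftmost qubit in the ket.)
0.9468|001⟩ + 0.322|010⟩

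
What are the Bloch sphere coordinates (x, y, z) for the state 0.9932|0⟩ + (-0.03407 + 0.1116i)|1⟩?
(-0.06768, 0.2217, 0.9728)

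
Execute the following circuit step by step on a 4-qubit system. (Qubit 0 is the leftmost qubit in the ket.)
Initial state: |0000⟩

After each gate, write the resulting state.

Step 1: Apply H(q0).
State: 1/√2|0000⟩ + 1/√2|1000⟩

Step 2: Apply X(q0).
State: 1/√2|0000⟩ + 1/√2|1000⟩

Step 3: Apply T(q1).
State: 1/√2|0000⟩ + 1/√2|1000⟩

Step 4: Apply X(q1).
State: 1/√2|0100⟩ + 1/√2|1100⟩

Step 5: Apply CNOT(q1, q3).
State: 1/√2|0101⟩ + 1/√2|1101⟩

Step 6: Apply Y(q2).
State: (1/√2)i|0111⟩ + (1/√2)i|1111⟩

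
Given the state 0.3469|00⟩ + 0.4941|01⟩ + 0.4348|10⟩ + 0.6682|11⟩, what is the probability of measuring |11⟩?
0.4465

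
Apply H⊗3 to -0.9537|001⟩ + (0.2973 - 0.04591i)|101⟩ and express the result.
(-0.2321 - 0.01623i)|000⟩ + (0.2321 + 0.01623i)|001⟩ + (-0.2321 - 0.01623i)|010⟩ + (0.2321 + 0.01623i)|011⟩ + (-0.4423 + 0.01623i)|100⟩ + (0.4423 - 0.01623i)|101⟩ + (-0.4423 + 0.01623i)|110⟩ + (0.4423 - 0.01623i)|111⟩

H⊗3 gives amp(|y⟩) = (1/2√2) Σ_x (−1)^(x·y) amp(|x⟩), where x·y is the number of positions in which both x and y have a 1.
|000⟩: (-0.9537 + (0.2973 - 0.04591i))/(2√2) = (-0.2321 - 0.01623i)
|001⟩: (0.9537 - (0.2973 - 0.04591i))/(2√2) = (0.2321 + 0.01623i)
|010⟩: (-0.9537 + (0.2973 - 0.04591i))/(2√2) = (-0.2321 - 0.01623i)
|011⟩: (0.9537 - (0.2973 - 0.04591i))/(2√2) = (0.2321 + 0.01623i)
|100⟩: (-0.9537 - (0.2973 - 0.04591i))/(2√2) = (-0.4423 + 0.01623i)
|101⟩: (0.9537 + (0.2973 - 0.04591i))/(2√2) = (0.4423 - 0.01623i)
|110⟩: (-0.9537 - (0.2973 - 0.04591i))/(2√2) = (-0.4423 + 0.01623i)
|111⟩: (0.9537 + (0.2973 - 0.04591i))/(2√2) = (0.4423 - 0.01623i)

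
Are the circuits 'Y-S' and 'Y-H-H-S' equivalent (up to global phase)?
Yes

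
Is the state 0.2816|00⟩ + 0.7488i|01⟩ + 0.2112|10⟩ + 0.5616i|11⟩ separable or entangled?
Separable

Writing the state as a|00⟩ + b|01⟩ + c|10⟩ + d|11⟩, it is a product state iff ad − bc = 0.
Here (a, b, c, d) = (0.2816, 0.7488i, 0.2112, 0.5616i): ad − bc = (0.2816)(0.5616i) − (0.7488i)(0.2112) = 0, so the state is separable.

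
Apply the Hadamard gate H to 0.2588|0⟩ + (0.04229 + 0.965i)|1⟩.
(0.2129 + 0.6824i)|0⟩ + (0.1531 - 0.6824i)|1⟩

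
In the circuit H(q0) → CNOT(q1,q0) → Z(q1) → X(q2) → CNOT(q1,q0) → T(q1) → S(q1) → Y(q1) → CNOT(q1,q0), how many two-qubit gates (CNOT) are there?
3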